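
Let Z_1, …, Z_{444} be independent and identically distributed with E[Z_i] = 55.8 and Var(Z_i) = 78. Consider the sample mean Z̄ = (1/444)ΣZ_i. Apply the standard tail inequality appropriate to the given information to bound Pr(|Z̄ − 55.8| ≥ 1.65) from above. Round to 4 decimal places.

With mean and variance of each term known, Chebyshev's inequality bounds the deviation of the sum (or sample mean).
Var(Z̄) = Var(Z_i)/n = 78/444 = 0.17568.
Chebyshev: Pr(|Z̄ − 55.8| ≥ 1.65) ≤ Var(Z̄)/(1.65)² = 78/(444·1.65²) = 0.0645.

0.0645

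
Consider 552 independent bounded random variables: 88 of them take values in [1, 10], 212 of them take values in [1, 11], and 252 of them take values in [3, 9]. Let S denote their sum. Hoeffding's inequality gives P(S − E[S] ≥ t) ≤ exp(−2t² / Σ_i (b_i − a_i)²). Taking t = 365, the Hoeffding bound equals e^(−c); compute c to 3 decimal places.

7.124

Σ(b_i − a_i)² = 88·9² + 212·10² + 252·6² = 37400.
c = 2t² / 37400 = 2·365² / 37400 = 7.1243.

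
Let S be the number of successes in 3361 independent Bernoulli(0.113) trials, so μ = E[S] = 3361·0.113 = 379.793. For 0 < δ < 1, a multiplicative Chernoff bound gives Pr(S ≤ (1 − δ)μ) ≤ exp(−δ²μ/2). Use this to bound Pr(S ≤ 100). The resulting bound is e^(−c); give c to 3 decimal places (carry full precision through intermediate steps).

103.062

Write 100 = (1 − δ)μ, so δ = 1 − 100/379.793 = 0.7366987…
Then the exponent is δ²μ/2 = (μ − 100)²/(2μ) = 103.061566.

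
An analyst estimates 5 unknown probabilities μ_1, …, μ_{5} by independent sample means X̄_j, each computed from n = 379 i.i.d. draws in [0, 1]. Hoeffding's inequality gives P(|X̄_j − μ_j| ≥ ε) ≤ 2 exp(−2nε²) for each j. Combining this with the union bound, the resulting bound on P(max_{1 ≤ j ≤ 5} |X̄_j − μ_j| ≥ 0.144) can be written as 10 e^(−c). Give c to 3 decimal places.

15.718

Union bound over the 5 events: P(max_{1 ≤ j ≤ 5} |X̄_j − μ_j| ≥ 0.144) ≤ 5·2·exp(−2nε²) = 10 exp(−2·379·0.144²).
So c = 2·379·0.144² = 15.7179.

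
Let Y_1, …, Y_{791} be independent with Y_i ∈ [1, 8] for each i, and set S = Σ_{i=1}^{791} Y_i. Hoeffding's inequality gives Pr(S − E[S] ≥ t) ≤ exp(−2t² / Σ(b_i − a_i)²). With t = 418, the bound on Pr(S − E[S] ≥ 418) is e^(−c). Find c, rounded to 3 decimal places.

Σ(b_i − a_i)² = 791·(7)² = 38759.
c = 2t²/38759 = 2·418²/38759 = 9.0159.

9.016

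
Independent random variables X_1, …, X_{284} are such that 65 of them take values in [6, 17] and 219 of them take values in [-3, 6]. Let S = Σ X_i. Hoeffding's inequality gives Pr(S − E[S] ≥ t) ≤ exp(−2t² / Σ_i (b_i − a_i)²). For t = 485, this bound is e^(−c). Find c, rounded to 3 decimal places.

Σ(b_i − a_i)² = 65·11² + 219·9² = 25604.
c = 2t² / 25604 = 2·485² / 25604 = 18.3741.

18.374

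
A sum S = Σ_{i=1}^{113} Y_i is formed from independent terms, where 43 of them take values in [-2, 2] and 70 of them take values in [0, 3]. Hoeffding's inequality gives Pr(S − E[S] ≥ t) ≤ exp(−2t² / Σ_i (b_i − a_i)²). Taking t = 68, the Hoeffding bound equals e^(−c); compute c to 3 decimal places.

7.017

Σ(b_i − a_i)² = 43·4² + 70·3² = 1318.
c = 2t² / 1318 = 2·68² / 1318 = 7.0167.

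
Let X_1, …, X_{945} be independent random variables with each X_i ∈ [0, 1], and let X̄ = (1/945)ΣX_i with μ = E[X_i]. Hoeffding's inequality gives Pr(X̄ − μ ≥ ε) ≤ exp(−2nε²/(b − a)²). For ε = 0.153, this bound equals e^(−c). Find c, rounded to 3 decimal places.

44.243

c = 2nε²/(b − a)² = 2·945·0.153² / 1² = 44.2430.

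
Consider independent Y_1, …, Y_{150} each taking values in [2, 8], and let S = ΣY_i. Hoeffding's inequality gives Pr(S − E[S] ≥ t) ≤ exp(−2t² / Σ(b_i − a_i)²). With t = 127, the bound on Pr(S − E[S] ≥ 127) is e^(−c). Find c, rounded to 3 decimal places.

5.974

Σ(b_i − a_i)² = 150·(6)² = 5400.
c = 2t²/5400 = 2·127²/5400 = 5.9737.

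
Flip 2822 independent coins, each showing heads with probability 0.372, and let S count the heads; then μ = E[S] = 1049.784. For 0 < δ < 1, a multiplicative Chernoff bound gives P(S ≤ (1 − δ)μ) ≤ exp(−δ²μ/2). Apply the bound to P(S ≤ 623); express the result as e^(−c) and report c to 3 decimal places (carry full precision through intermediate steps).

86.753

Write 623 = (1 − δ)μ, so δ = 1 − 623/1049.784 = 0.4065446…
Then the exponent is δ²μ/2 = (μ − 623)²/(2μ) = 86.753362.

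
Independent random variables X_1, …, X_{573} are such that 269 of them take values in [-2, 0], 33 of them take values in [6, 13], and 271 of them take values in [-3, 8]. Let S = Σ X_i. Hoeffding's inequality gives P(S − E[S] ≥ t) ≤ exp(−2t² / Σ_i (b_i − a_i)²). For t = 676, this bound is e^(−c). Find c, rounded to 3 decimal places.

Σ(b_i − a_i)² = 269·2² + 33·7² + 271·11² = 35484.
c = 2t² / 35484 = 2·676² / 35484 = 25.7567.

25.757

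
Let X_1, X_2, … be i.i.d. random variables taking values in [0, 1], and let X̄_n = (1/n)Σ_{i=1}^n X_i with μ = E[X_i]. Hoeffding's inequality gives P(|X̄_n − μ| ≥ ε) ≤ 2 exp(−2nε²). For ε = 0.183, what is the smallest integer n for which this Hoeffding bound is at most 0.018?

71

Require 2·exp(−2nε²) ≤ 0.018, i.e. 2nε² ≥ ln(2/0.018) = 4.710531.
So n ≥ 4.710531 / (2·0.183²) = 70.330.
The smallest integer n is 71.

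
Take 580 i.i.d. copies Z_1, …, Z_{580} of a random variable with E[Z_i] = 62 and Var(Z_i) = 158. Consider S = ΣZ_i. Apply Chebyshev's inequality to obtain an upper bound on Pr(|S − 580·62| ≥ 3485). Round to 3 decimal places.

0.008

Var(S) = n·Var(Z_i) = 580·158 = 91640.
Chebyshev: Pr(|S − 580·62| ≥ 3485) ≤ Var(S)/3485² = 91640/12145225 = 0.0075.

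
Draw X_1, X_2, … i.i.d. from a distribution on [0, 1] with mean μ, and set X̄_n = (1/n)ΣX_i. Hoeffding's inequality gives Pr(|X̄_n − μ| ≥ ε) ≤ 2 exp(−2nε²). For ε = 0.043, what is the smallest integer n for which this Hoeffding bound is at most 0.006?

1571

Require 2·exp(−2nε²) ≤ 0.006, i.e. 2nε² ≥ ln(2/0.006) = 5.809143.
So n ≥ 5.809143 / (2·0.043²) = 1570.888.
The smallest integer n is 1571.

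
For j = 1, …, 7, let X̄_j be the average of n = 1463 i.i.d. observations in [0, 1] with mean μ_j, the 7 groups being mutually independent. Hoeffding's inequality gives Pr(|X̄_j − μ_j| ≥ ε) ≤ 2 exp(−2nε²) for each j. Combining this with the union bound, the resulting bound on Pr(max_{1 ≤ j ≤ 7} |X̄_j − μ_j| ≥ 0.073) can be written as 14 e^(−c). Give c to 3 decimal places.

15.593

Union bound over the 7 events: Pr(max_{1 ≤ j ≤ 7} |X̄_j − μ_j| ≥ 0.073) ≤ 7·2·exp(−2nε²) = 14 exp(−2·1463·0.073²).
So c = 2·1463·0.073² = 15.5927.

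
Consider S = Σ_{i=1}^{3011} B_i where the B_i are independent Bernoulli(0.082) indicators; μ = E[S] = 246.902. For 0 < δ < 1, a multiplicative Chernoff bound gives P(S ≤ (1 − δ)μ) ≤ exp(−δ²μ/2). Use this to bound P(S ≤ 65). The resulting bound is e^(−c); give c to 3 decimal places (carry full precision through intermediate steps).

Write 65 = (1 − δ)μ, so δ = 1 − 65/246.902 = 0.7367377…
Then the exponent is δ²μ/2 = (μ − 65)²/(2μ) = 67.007026.

67.007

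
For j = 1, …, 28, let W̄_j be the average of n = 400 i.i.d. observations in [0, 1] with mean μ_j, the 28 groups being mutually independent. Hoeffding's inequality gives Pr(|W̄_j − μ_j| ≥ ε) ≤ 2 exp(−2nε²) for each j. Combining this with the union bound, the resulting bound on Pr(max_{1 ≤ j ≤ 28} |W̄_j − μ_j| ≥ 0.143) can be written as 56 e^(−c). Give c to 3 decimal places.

Union bound over the 28 events: Pr(max_{1 ≤ j ≤ 28} |W̄_j − μ_j| ≥ 0.143) ≤ 28·2·exp(−2nε²) = 56 exp(−2·400·0.143²).
So c = 2·400·0.143² = 16.3592.

16.359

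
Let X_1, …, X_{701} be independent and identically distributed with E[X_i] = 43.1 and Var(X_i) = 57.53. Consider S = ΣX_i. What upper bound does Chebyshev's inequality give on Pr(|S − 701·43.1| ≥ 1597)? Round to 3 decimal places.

Var(S) = n·Var(X_i) = 701·57.53 = 40328.53.
Chebyshev: Pr(|S − 701·43.1| ≥ 1597) ≤ Var(S)/1597² = 40328.53/2550409 = 0.0158.

0.016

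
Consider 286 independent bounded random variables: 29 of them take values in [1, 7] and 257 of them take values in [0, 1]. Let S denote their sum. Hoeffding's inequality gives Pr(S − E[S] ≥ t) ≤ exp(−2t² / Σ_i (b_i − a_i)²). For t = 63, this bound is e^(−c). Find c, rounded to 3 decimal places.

Σ(b_i − a_i)² = 29·6² + 257·1² = 1301.
c = 2t² / 1301 = 2·63² / 1301 = 6.1015.

6.101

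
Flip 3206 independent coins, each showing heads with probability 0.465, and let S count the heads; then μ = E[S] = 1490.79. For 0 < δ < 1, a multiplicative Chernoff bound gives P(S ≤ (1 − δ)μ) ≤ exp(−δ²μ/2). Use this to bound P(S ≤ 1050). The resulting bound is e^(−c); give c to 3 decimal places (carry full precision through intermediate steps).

Write 1050 = (1 − δ)μ, so δ = 1 − 1050/1490.79 = 0.2956754…
Then the exponent is δ²μ/2 = (μ − 1050)²/(2μ) = 65.165390.

65.165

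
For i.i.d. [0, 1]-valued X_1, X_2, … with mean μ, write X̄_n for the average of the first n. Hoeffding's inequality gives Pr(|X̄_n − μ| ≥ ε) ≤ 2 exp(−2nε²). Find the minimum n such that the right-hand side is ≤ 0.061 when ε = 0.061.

Require 2·exp(−2nε²) ≤ 0.061, i.e. 2nε² ≥ ln(2/0.061) = 3.490029.
So n ≥ 3.490029 / (2·0.061²) = 468.964.
The smallest integer n is 469.

469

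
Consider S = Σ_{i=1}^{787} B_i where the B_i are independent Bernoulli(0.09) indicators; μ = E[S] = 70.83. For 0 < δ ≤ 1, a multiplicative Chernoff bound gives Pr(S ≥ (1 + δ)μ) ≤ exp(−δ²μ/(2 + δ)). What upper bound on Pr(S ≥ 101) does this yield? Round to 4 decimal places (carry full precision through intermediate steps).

Write 101 = (1 + δ)μ, so δ = 101/70.83 − 1 = 0.4259495…
Then the exponent is δ²μ/(2 + δ) = (101 − μ)² / (μ·(2 + δ)) = 5.297264.
Bound = exp(−5.297264) = 0.00501.

0.0050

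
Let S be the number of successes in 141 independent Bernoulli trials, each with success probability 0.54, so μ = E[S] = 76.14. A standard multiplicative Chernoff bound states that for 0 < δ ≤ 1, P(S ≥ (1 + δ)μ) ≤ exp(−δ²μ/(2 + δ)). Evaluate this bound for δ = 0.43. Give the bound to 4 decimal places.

Exponent = δ²μ/(2 + δ) = 0.43²·76.14/2.43 = 5.7935.
Bound = exp(−5.7935) = 0.00305.

0.0030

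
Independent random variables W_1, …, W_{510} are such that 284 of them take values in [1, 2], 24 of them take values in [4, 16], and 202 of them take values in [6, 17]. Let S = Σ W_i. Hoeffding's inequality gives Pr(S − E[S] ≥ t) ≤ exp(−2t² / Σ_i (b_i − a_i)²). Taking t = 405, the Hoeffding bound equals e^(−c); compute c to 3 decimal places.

11.640

Σ(b_i − a_i)² = 284·1² + 24·12² + 202·11² = 28182.
c = 2t² / 28182 = 2·405² / 28182 = 11.6404.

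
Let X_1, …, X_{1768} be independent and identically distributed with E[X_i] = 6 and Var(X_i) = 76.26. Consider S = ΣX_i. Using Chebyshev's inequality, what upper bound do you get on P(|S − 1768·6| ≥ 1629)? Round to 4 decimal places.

Var(S) = n·Var(X_i) = 1768·76.26 = 134827.68.
Chebyshev: P(|S − 1768·6| ≥ 1629) ≤ Var(S)/1629² = 134827.68/2653641 = 0.0508.

0.0508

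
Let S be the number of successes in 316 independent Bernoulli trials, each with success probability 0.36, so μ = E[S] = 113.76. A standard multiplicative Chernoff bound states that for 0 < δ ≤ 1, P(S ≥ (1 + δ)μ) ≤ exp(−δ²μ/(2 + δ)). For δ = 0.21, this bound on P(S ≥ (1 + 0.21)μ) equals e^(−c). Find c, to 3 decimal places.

c = δ²μ/(2 + δ) = 0.21²·113.76/(2 + 0.21) = 2.2701.

2.270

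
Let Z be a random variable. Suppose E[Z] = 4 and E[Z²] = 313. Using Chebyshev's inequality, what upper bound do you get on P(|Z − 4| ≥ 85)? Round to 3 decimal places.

0.041

Var(Z) = E[Z²] − (E[Z])² = 313 − 16 = 297.
Chebyshev's inequality: P(|Z − μ| ≥ t) ≤ Var(Z)/t² = 297/7225 = 0.0411.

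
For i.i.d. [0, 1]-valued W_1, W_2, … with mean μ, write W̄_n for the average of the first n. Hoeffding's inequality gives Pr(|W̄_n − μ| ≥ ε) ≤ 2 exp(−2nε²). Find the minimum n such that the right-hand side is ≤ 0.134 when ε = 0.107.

119

Require 2·exp(−2nε²) ≤ 0.134, i.e. 2nε² ≥ ln(2/0.134) = 2.703063.
So n ≥ 2.703063 / (2·0.107²) = 118.048.
The smallest integer n is 119.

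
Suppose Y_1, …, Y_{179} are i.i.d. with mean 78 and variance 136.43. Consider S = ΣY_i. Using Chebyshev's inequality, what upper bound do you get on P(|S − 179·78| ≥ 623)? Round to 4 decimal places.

0.0629

Var(S) = n·Var(Y_i) = 179·136.43 = 24420.97.
Chebyshev: P(|S − 179·78| ≥ 623) ≤ Var(S)/623² = 24420.97/388129 = 0.0629.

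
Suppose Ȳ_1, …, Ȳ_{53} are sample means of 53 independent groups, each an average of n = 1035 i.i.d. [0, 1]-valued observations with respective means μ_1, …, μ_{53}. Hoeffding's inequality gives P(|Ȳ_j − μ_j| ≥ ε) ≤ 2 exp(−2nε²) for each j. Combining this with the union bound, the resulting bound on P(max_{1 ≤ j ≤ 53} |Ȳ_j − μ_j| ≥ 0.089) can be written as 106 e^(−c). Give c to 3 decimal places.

16.396

Union bound over the 53 events: P(max_{1 ≤ j ≤ 53} |Ȳ_j − μ_j| ≥ 0.089) ≤ 53·2·exp(−2nε²) = 106 exp(−2·1035·0.089²).
So c = 2·1035·0.089² = 16.3965.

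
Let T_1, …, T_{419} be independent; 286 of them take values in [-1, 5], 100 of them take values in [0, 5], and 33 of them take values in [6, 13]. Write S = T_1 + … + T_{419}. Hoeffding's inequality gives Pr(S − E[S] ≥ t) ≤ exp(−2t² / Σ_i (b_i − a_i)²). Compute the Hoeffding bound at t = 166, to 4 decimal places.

Σ(b_i − a_i)² = 286·6² + 100·5² + 33·7² = 14413.
Exponent = 2·166² / 14413 = 3.82377.
Bound = exp(−3.82377) = 0.02185.

0.0218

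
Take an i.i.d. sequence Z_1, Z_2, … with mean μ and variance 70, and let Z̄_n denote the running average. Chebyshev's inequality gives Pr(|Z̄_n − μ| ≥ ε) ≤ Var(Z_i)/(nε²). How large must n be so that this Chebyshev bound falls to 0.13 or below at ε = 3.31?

50

Require 70/(n·3.31²) ≤ 0.13, i.e. n ≥ 70/(0.13·3.31²) = 49.147.
The smallest integer n is 50.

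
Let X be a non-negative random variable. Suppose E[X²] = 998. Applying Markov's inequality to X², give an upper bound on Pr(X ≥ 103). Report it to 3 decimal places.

0.094

Since X ≥ 0, the event {X ≥ 103} is the same as {X² ≥ 10609}.
Markov's inequality applied to X² gives Pr(X² ≥ 10609) ≤ E[X²]/10609 = 998/10609 = 0.0941.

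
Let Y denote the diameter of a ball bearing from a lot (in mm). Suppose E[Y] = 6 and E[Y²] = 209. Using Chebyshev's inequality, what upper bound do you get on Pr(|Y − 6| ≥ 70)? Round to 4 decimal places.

Var(Y) = E[Y²] − (E[Y])² = 209 − 36 = 173.
Chebyshev's inequality: Pr(|Y − μ| ≥ t) ≤ Var(Y)/t² = 173/4900 = 0.0353.

0.0353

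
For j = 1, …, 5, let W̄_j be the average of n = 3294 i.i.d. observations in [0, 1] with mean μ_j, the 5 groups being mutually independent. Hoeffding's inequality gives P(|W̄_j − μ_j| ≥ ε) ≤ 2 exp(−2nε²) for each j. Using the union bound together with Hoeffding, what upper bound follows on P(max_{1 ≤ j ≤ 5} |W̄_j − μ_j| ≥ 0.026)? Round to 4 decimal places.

Per-experiment Hoeffding bound: 2·exp(−2·3294·0.026²) = 2·exp(−4.45349) = 0.023276.
Union bound over 5 events: 5·0.023276 = 0.11638.

0.1164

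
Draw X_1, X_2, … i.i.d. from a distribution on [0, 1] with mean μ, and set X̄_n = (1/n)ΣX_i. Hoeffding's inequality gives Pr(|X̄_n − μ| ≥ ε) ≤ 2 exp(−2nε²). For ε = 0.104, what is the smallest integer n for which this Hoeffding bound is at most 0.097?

Require 2·exp(−2nε²) ≤ 0.097, i.e. 2nε² ≥ ln(2/0.097) = 3.026191.
So n ≥ 3.026191 / (2·0.104²) = 139.894.
The smallest integer n is 140.

140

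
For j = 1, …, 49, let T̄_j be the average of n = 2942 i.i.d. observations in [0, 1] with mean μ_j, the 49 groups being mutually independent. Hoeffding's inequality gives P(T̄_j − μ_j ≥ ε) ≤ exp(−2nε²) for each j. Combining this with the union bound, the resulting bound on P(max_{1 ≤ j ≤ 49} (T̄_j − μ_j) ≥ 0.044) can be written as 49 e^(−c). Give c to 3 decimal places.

11.391

Union bound over the 49 events: P(max_{1 ≤ j ≤ 49} (T̄_j − μ_j) ≥ 0.044) ≤ 49·exp(−2nε²) = 49 exp(−2·2942·0.044²).
So c = 2·2942·0.044² = 11.3914.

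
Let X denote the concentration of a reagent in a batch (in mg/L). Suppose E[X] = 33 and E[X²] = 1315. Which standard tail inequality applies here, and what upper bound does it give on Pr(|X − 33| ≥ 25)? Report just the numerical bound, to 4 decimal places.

0.3616

The first two moments determine the variance, so Chebyshev's inequality is the sharpest standard bound available.
Var(X) = E[X²] − (E[X])² = 1315 − 1089 = 226.
Chebyshev's inequality: Pr(|X − μ| ≥ t) ≤ Var(X)/t² = 226/625 = 0.3616.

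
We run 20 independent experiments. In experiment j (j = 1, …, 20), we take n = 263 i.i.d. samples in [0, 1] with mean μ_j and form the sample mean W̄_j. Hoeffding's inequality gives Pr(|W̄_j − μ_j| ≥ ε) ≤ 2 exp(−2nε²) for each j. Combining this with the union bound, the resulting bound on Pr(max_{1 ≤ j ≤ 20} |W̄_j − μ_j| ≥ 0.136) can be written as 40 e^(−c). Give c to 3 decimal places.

9.729

Union bound over the 20 events: Pr(max_{1 ≤ j ≤ 20} |W̄_j − μ_j| ≥ 0.136) ≤ 20·2·exp(−2nε²) = 40 exp(−2·263·0.136²).
So c = 2·263·0.136² = 9.7289.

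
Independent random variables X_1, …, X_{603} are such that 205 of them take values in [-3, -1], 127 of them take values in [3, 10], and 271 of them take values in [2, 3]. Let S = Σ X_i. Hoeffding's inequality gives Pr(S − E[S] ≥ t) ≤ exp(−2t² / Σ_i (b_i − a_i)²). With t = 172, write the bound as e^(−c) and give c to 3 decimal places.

8.090

Σ(b_i − a_i)² = 205·2² + 127·7² + 271·1² = 7314.
c = 2t² / 7314 = 2·172² / 7314 = 8.0897.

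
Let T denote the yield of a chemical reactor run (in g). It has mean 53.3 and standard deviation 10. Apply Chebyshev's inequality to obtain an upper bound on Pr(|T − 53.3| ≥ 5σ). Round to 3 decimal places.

Chebyshev: Pr(|T − μ| ≥ t) ≤ Var(T)/t².
Var(T) = σ² = 10² = 100.
t = 5·10 = 50.
Bound = 100 / 2500 = 0.0400.

0.040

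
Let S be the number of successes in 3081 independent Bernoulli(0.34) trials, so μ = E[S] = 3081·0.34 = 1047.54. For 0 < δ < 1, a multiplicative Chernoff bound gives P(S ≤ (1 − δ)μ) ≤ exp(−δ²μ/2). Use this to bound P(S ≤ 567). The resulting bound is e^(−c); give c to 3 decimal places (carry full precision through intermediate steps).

110.220

Write 567 = (1 − δ)μ, so δ = 1 − 567/1047.54 = 0.4587319…
Then the exponent is δ²μ/2 = (μ − 567)²/(2μ) = 110.219510.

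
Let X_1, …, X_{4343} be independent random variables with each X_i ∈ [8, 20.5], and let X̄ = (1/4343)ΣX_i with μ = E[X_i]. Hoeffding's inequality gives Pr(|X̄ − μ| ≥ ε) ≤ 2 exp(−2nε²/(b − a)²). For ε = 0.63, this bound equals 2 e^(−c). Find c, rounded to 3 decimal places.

c = 2nε²/(b − a)² = 2·4343·0.63² / 12.5² = 22.0638.

22.064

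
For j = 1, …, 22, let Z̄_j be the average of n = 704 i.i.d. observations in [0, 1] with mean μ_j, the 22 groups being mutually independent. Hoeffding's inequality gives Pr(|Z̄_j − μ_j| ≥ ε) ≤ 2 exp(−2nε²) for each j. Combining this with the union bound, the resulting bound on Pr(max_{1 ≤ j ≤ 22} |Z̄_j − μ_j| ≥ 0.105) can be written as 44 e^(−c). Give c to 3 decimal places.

Union bound over the 22 events: Pr(max_{1 ≤ j ≤ 22} |Z̄_j − μ_j| ≥ 0.105) ≤ 22·2·exp(−2nε²) = 44 exp(−2·704·0.105²).
So c = 2·704·0.105² = 15.5232.

15.523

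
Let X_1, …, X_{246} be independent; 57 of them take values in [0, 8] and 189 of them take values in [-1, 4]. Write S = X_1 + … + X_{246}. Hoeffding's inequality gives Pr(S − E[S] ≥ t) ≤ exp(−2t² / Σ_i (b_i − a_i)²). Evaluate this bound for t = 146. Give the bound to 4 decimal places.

Σ(b_i − a_i)² = 57·8² + 189·5² = 8373.
Exponent = 2·146² / 8373 = 5.09160.
Bound = exp(−5.09160) = 0.00615.

0.0061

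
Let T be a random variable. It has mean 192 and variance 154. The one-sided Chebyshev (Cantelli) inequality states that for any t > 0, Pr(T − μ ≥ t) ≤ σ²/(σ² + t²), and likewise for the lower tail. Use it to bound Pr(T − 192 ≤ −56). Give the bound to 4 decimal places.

0.0468

Here σ² = 154 and t = 56, so σ² + t² = 3290.
Cantelli's bound: 154/3290 = 0.0468.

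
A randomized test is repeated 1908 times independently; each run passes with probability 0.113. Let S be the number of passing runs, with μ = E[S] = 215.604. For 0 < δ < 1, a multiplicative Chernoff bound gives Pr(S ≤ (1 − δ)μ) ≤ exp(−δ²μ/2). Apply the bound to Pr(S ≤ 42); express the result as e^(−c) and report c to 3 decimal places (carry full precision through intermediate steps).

69.893

Write 42 = (1 − δ)μ, so δ = 1 − 42/215.604 = 0.8051984…
Then the exponent is δ²μ/2 = (μ − 42)²/(2μ) = 69.892833.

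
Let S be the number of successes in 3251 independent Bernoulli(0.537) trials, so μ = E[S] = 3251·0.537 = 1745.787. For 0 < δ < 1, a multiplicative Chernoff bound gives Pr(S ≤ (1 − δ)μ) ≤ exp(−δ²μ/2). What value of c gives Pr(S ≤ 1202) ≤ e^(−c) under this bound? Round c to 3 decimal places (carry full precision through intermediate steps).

Write 1202 = (1 − δ)μ, so δ = 1 − 1202/1745.787 = 0.3114853…
Then the exponent is δ²μ/2 = (μ − 1202)²/(2μ) = 84.690830.

84.691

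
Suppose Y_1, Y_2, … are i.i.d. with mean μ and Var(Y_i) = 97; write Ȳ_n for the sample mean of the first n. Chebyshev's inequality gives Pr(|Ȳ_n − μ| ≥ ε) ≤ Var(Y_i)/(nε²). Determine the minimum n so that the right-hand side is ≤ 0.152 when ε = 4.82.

Require 97/(n·4.82²) ≤ 0.152, i.e. n ≥ 97/(0.152·4.82²) = 27.468.
The smallest integer n is 28.

28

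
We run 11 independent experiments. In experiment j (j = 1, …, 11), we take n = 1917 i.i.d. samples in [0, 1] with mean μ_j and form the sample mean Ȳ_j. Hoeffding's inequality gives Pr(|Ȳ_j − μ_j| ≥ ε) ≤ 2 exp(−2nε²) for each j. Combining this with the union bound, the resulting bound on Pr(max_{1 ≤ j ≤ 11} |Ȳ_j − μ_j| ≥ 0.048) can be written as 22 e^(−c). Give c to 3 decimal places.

8.834

Union bound over the 11 events: Pr(max_{1 ≤ j ≤ 11} |Ȳ_j − μ_j| ≥ 0.048) ≤ 11·2·exp(−2nε²) = 22 exp(−2·1917·0.048²).
So c = 2·1917·0.048² = 8.8335.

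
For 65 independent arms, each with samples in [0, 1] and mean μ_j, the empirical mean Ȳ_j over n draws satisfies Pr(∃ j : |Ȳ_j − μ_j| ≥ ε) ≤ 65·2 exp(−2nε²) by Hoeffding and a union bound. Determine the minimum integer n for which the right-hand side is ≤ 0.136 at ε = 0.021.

7781

Need 2·65·exp(−2nε²) ≤ 0.136, i.e. exp(−2nε²) ≤ 0.136/130.
So 2nε² ≥ ln(130/0.136) = 6.862635.
Hence n ≥ 6.862635/(2·0.021²) = 7780.765.
The smallest integer n is 7781.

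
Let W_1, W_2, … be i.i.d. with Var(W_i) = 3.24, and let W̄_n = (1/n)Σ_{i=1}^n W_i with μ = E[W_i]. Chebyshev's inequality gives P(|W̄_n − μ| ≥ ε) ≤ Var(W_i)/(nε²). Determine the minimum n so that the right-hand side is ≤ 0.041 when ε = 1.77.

Require 3.24/(n·1.77²) ≤ 0.041, i.e. n ≥ 3.24/(0.041·1.77²) = 25.224.
The smallest integer n is 26.

26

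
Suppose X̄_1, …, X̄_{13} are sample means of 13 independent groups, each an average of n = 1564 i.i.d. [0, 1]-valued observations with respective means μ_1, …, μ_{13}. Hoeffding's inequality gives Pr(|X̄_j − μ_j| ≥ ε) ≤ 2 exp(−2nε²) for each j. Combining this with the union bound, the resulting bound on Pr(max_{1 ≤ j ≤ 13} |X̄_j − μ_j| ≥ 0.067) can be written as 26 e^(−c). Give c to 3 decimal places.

14.042

Union bound over the 13 events: Pr(max_{1 ≤ j ≤ 13} |X̄_j − μ_j| ≥ 0.067) ≤ 13·2·exp(−2nε²) = 26 exp(−2·1564·0.067²).
So c = 2·1564·0.067² = 14.0416.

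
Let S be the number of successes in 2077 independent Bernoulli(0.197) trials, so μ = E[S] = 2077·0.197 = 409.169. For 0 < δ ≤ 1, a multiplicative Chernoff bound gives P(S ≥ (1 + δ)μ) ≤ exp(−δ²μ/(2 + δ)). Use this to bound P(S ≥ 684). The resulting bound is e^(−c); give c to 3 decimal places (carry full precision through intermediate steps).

Write 684 = (1 + δ)μ, so δ = 684/409.169 − 1 = 0.6716809…
Then the exponent is δ²μ/(2 + δ) = (684 − μ)² / (μ·(2 + δ)) = 69.094603.

69.095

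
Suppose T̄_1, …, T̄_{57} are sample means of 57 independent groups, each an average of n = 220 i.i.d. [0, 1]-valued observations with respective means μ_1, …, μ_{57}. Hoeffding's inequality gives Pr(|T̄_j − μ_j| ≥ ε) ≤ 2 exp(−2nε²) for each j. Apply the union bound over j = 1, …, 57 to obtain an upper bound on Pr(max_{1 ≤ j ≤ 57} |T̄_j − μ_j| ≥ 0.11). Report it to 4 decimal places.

Per-experiment Hoeffding bound: 2·exp(−2·220·0.11²) = 2·exp(−5.32400) = 0.0097464.
Union bound over 57 events: 57·0.0097464 = 0.55555.

0.5555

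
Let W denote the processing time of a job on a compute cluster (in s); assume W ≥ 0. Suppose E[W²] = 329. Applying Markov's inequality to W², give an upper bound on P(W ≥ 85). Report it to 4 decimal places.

0.0455

Since W ≥ 0, the event {W ≥ 85} is the same as {W² ≥ 7225}.
Markov's inequality applied to W² gives P(W² ≥ 7225) ≤ E[W²]/7225 = 329/7225 = 0.0455.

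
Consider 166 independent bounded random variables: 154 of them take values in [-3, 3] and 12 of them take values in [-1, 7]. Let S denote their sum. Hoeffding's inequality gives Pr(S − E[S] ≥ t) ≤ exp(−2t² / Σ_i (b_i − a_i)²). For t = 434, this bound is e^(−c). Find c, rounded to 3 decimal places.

Σ(b_i − a_i)² = 154·6² + 12·8² = 6312.
c = 2t² / 6312 = 2·434² / 6312 = 59.6819.

59.682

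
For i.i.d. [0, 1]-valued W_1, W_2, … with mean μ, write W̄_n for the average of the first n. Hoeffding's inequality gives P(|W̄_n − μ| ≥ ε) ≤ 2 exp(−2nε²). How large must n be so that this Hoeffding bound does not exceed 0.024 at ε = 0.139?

115

Require 2·exp(−2nε²) ≤ 0.024, i.e. 2nε² ≥ ln(2/0.024) = 4.422849.
So n ≥ 4.422849 / (2·0.139²) = 114.457.
The smallest integer n is 115.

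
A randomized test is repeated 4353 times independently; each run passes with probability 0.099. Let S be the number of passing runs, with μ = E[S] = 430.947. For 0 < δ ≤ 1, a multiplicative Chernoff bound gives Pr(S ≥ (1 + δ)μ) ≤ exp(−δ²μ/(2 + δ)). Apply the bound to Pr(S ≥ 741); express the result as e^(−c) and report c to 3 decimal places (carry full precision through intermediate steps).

Write 741 = (1 + δ)μ, so δ = 741/430.947 − 1 = 0.719469…
Then the exponent is δ²μ/(2 + δ) = (741 − μ)² / (μ·(2 + δ)) = 82.028336.

82.028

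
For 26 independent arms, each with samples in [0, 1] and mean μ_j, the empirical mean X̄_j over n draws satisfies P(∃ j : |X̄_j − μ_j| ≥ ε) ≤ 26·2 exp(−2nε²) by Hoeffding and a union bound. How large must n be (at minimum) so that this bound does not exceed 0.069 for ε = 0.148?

152

Need 2·26·exp(−2nε²) ≤ 0.069, i.e. exp(−2nε²) ≤ 0.069/52.
So 2nε² ≥ ln(52/0.069) = 6.624892.
Hence n ≥ 6.624892/(2·0.148²) = 151.226.
The smallest integer n is 152.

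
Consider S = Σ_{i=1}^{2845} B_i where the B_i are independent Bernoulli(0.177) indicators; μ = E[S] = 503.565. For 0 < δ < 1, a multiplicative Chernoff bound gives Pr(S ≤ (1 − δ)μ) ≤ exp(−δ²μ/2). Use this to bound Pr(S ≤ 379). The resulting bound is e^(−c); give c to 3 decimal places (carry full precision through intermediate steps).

15.407

Write 379 = (1 − δ)μ, so δ = 1 − 379/503.565 = 0.2473663…
Then the exponent is δ²μ/2 = (μ − 379)²/(2μ) = 15.406590.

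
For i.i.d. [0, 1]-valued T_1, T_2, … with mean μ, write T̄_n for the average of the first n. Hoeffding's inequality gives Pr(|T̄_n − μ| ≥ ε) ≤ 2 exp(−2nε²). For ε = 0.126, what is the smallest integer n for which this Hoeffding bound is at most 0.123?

Require 2·exp(−2nε²) ≤ 0.123, i.e. 2nε² ≥ ln(2/0.123) = 2.788718.
So n ≥ 2.788718 / (2·0.126²) = 87.828.
The smallest integer n is 88.

88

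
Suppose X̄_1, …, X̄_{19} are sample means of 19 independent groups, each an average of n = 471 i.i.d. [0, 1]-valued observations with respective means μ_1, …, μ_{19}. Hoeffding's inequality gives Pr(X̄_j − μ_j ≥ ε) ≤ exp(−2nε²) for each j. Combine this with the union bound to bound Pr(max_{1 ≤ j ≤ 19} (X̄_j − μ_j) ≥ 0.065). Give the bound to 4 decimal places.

Per-experiment Hoeffding bound: exp(−2·471·0.065²) = exp(−3.97995) = 0.018687.
Union bound over 19 events: 19·0.018687 = 0.35504.

0.3550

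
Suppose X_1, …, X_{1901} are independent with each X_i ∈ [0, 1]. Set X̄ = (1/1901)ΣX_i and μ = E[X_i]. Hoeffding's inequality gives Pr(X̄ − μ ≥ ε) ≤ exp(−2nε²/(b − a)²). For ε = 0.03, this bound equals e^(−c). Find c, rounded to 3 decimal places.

3.422

c = 2nε²/(b − a)² = 2·1901·0.03² / 1² = 3.4218.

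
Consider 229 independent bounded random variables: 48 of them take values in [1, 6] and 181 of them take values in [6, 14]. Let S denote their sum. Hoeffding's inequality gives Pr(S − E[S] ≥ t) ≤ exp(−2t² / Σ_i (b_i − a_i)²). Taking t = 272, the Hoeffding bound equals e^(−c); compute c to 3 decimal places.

11.574

Σ(b_i − a_i)² = 48·5² + 181·8² = 12784.
c = 2t² / 12784 = 2·272² / 12784 = 11.5745.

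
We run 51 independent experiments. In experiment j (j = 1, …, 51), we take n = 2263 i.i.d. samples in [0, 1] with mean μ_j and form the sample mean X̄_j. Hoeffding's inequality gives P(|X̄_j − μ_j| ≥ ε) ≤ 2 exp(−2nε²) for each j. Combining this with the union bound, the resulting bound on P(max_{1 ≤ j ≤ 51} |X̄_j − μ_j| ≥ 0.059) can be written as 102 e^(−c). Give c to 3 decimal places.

15.755

Union bound over the 51 events: P(max_{1 ≤ j ≤ 51} |X̄_j − μ_j| ≥ 0.059) ≤ 51·2·exp(−2nε²) = 102 exp(−2·2263·0.059²).
So c = 2·2263·0.059² = 15.7550.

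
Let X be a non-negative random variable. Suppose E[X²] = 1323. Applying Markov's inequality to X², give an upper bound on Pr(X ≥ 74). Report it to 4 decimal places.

Since X ≥ 0, the event {X ≥ 74} is the same as {X² ≥ 5476}.
Markov's inequality applied to X² gives Pr(X² ≥ 5476) ≤ E[X²]/5476 = 1323/5476 = 0.2416.

0.2416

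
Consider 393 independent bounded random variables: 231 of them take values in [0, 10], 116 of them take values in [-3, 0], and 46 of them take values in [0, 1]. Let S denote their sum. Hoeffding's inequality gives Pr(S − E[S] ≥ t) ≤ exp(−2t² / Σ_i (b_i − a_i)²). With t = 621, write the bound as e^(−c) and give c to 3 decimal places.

31.884

Σ(b_i − a_i)² = 231·10² + 116·3² + 46·1² = 24190.
c = 2t² / 24190 = 2·621² / 24190 = 31.8843.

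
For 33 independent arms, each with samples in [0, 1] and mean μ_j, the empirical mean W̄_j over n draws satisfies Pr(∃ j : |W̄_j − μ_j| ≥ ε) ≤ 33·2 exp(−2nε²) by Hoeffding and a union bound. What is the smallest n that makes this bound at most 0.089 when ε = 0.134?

185

Need 2·33·exp(−2nε²) ≤ 0.089, i.e. exp(−2nε²) ≤ 0.089/66.
So 2nε² ≥ ln(66/0.089) = 6.608774.
Hence n ≥ 6.608774/(2·0.134²) = 184.027.
The smallest integer n is 185.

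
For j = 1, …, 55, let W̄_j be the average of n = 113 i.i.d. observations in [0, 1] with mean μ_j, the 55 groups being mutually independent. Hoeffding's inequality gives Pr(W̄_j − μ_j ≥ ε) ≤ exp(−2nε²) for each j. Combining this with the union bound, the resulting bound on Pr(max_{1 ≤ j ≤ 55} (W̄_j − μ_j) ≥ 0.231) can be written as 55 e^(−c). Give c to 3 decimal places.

12.060

Union bound over the 55 events: Pr(max_{1 ≤ j ≤ 55} (W̄_j − μ_j) ≥ 0.231) ≤ 55·exp(−2nε²) = 55 exp(−2·113·0.231²).
So c = 2·113·0.231² = 12.0596.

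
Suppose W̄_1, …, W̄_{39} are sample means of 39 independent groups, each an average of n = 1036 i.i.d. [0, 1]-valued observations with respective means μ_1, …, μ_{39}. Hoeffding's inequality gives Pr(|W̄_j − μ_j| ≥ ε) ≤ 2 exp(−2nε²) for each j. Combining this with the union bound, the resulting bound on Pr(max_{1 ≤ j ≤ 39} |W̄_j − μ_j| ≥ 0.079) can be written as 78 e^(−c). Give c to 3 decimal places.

12.931

Union bound over the 39 events: Pr(max_{1 ≤ j ≤ 39} |W̄_j − μ_j| ≥ 0.079) ≤ 39·2·exp(−2nε²) = 78 exp(−2·1036·0.079²).
So c = 2·1036·0.079² = 12.9314.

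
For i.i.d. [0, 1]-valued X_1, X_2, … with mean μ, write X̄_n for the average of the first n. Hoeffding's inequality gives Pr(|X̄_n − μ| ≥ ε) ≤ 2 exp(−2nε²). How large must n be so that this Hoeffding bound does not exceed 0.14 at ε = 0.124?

87

Require 2·exp(−2nε²) ≤ 0.14, i.e. 2nε² ≥ ln(2/0.14) = 2.659260.
So n ≥ 2.659260 / (2·0.124²) = 86.474.
The smallest integer n is 87.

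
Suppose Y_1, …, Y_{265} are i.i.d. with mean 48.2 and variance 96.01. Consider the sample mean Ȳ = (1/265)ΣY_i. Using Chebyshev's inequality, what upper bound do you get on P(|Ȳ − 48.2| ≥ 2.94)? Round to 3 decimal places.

Var(Ȳ) = Var(Y_i)/n = 96.01/265 = 0.3623.
Chebyshev: P(|Ȳ − 48.2| ≥ 2.94) ≤ Var(Ȳ)/(2.94)² = 96.01/(265·2.94²) = 0.0419.

0.042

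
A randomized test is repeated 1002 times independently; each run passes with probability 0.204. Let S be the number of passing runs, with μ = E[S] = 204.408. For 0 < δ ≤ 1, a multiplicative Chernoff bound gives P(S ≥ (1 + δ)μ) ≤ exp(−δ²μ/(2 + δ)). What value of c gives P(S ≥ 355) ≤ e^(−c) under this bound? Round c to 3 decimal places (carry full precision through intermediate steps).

40.539

Write 355 = (1 + δ)μ, so δ = 355/204.408 − 1 = 0.7367226…
Then the exponent is δ²μ/(2 + δ) = (355 − μ)² / (μ·(2 + δ)) = 40.539196.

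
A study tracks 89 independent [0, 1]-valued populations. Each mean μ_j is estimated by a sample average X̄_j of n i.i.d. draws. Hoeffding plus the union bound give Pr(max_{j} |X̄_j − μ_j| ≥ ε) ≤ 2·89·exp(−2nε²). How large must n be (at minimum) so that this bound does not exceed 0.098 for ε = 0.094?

Need 2·89·exp(−2nε²) ≤ 0.098, i.e. exp(−2nε²) ≤ 0.098/178.
So 2nε² ≥ ln(178/0.098) = 7.504571.
Hence n ≥ 7.504571/(2·0.094²) = 424.659.
The smallest integer n is 425.

425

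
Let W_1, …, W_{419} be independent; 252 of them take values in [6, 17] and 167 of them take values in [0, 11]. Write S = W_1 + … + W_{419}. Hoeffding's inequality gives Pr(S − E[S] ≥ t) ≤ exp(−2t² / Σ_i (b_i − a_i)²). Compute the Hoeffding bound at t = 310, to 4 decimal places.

0.0226

Σ(b_i − a_i)² = 252·11² + 167·11² = 50699.
Exponent = 2·310² / 50699 = 3.79100.
Bound = exp(−3.79100) = 0.02257.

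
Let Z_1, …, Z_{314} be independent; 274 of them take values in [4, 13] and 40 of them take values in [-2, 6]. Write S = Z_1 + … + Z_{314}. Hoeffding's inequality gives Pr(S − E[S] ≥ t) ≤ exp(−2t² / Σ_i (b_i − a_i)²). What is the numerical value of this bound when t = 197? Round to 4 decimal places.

0.0435

Σ(b_i − a_i)² = 274·9² + 40·8² = 24754.
Exponent = 2·197² / 24754 = 3.13557.
Bound = exp(−3.13557) = 0.04347.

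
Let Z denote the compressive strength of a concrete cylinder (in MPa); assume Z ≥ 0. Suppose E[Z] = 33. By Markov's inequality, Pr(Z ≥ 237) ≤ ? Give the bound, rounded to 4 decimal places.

0.1392

Markov's inequality: for a non-negative random variable, Pr(Z ≥ a) ≤ E[Z]/a.
Here E[Z] = 33 and a = 237, so the bound is 33/237 = 0.1392.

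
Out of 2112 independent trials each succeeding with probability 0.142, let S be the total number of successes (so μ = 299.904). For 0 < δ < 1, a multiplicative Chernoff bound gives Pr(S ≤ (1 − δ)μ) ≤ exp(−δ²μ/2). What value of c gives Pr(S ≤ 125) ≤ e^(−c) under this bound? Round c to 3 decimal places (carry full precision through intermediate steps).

Write 125 = (1 − δ)μ, so δ = 1 − 125/299.904 = 0.5832…
Then the exponent is δ²μ/2 = (μ − 125)²/(2μ) = 51.002003.

51.002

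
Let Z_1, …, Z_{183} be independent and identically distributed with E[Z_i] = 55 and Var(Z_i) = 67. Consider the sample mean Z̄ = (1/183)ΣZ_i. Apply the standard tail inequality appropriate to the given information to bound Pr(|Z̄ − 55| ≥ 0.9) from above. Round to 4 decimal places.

0.4520

With mean and variance of each term known, Chebyshev's inequality bounds the deviation of the sum (or sample mean).
Var(Z̄) = Var(Z_i)/n = 67/183 = 0.36612.
Chebyshev: Pr(|Z̄ − 55| ≥ 0.9) ≤ Var(Z̄)/(0.9)² = 67/(183·0.9²) = 0.4520.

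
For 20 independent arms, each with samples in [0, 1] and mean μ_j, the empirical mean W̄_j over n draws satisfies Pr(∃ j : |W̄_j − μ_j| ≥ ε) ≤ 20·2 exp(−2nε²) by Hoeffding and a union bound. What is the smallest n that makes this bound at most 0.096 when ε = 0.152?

131

Need 2·20·exp(−2nε²) ≤ 0.096, i.e. exp(−2nε²) ≤ 0.096/40.
So 2nε² ≥ ln(40/0.096) = 6.032287.
Hence n ≥ 6.032287/(2·0.152²) = 130.546.
The smallest integer n is 131.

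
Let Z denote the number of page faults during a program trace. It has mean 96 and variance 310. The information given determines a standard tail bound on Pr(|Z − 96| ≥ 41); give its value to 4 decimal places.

Mean and variance are known, so Chebyshev's inequality applies.
Chebyshev: Pr(|Z − μ| ≥ t) ≤ Var(Z)/t².
Bound = 310 / 1681 = 0.1844.

0.1844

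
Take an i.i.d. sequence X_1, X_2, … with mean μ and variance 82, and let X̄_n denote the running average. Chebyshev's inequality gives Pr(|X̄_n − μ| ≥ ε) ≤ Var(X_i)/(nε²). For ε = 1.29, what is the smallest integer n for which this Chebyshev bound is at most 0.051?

967

Require 82/(n·1.29²) ≤ 0.051, i.e. n ≥ 82/(0.051·1.29²) = 966.194.
The smallest integer n is 967.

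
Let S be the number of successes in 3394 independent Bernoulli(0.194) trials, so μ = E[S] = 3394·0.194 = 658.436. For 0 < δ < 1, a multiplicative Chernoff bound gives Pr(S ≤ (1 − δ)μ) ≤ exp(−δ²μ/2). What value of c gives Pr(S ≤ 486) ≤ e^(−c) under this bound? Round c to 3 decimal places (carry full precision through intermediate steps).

Write 486 = (1 − δ)μ, so δ = 1 − 486/658.436 = 0.2618873…
Then the exponent is δ²μ/2 = (μ − 486)²/(2μ) = 22.579396.

22.579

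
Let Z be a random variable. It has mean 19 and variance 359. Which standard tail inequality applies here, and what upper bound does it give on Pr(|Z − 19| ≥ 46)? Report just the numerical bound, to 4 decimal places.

Mean and variance are known, so Chebyshev's inequality applies.
Chebyshev: Pr(|Z − μ| ≥ t) ≤ Var(Z)/t².
Bound = 359 / 2116 = 0.1697.

0.1697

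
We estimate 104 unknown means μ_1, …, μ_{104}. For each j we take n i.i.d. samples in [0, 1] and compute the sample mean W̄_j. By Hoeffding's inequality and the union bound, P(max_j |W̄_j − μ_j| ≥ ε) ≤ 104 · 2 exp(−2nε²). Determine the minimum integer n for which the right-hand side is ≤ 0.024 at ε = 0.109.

382

Need 2·104·exp(−2nε²) ≤ 0.024, i.e. exp(−2nε²) ≤ 0.024/208.
So 2nε² ≥ ln(208/0.024) = 9.067240.
Hence n ≥ 9.067240/(2·0.109²) = 381.586.
The smallest integer n is 382.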